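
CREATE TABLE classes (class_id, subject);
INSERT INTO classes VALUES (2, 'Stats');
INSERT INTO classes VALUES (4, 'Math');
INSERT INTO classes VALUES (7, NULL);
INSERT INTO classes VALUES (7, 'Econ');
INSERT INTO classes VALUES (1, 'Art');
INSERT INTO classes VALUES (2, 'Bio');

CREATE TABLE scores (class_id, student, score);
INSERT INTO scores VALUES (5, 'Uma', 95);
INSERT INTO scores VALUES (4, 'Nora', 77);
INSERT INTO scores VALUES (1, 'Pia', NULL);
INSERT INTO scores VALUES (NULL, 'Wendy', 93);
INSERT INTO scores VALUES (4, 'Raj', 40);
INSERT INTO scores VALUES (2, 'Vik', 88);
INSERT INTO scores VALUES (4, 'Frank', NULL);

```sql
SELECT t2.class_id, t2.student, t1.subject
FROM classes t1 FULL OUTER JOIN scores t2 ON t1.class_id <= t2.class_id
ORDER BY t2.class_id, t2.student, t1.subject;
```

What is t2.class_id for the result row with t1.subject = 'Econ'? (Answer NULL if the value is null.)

NULL

FULL OUTER JOIN keeps every row from both sides; unmatched rows get NULL for the other side's columns.
Matching on t1.class_id <= t2.class_id. A NULL in a compared column never satisfies the condition.
- class_id=2: 5 matching t2 row(s), so 5 row(s) emitted.
- class_id=4: 4 matching t2 row(s), so 4 row(s) emitted.
- class_id=7: no t2 row matches, row kept with t2 columns NULL.
- class_id=7: no t2 row matches, row kept with t2 columns NULL.
- class_id=1: 6 matching t2 row(s), so 6 row(s) emitted.
- class_id=2: 5 matching t2 row(s), so 5 row(s) emitted.
- 1 t2 row(s) had no t1 match → kept, t1 columns NULL.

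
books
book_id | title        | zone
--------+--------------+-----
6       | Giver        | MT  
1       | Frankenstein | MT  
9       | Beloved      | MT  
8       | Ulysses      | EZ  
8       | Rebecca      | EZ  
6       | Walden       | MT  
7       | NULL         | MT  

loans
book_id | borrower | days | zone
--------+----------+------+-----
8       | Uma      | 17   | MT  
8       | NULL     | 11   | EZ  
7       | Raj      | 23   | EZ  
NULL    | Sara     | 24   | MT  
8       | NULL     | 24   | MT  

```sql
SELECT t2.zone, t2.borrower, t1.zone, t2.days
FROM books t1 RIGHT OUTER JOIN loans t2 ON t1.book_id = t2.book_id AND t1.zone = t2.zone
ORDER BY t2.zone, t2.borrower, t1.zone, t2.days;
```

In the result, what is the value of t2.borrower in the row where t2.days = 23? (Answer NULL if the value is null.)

Raj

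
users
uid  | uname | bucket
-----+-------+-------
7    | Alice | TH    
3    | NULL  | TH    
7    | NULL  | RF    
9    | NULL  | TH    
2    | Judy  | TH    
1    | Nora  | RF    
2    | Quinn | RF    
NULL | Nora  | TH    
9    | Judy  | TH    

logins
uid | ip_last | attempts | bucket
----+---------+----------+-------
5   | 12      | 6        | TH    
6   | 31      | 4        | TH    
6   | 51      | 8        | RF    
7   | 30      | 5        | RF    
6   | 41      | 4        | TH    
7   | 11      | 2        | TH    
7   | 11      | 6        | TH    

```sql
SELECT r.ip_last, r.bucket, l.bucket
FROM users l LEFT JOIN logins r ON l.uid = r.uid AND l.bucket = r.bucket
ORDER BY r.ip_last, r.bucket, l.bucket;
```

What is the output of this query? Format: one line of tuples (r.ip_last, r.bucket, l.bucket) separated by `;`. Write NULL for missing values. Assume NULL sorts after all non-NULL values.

LEFT JOIN keeps every row from `users`; unmatched rows get NULL for `logins`'s columns.
Matching on l.uid = r.uid AND l.bucket = r.bucket. A NULL in a compared column never satisfies the condition.
Matched pairs: 3; unmatched l rows kept: 7.

(11, TH, TH); (11, TH, TH); (30, RF, RF); (NULL, NULL, RF); (NULL, NULL, RF); (NULL, NULL, TH); (NULL, NULL, TH); (NULL, NULL, TH); (NULL, NULL, TH); (NULL, NULL, TH)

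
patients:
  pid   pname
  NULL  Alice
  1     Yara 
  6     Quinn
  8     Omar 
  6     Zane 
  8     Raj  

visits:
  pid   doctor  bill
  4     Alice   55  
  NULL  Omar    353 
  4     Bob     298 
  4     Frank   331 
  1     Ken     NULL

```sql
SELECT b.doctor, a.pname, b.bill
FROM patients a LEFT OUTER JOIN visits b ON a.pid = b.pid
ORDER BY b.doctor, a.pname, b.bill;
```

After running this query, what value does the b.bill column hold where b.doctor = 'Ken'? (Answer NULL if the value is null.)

LEFT JOIN keeps every row from `patients`; unmatched rows get NULL for `visits`'s columns.
Matching on a.pid = b.pid. A NULL in a compared column never satisfies the condition.
- pid=NULL: no b row matches, row kept with b columns NULL.
- pid=1: 1 matching b row(s), so 1 row(s) emitted.
- pid=6: no b row matches, row kept with b columns NULL.
- pid=8: no b row matches, row kept with b columns NULL.
- pid=6: no b row matches, row kept with b columns NULL.
- pid=8: no b row matches, row kept with b columns NULL.

NULL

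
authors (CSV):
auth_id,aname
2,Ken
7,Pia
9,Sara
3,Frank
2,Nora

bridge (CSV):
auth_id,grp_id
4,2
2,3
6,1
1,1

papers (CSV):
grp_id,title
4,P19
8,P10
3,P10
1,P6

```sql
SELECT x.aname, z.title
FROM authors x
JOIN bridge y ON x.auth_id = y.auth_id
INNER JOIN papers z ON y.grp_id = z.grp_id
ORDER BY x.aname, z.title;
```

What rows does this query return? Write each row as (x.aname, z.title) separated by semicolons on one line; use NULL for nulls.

(Ken, P10); (Nora, P10)

Evaluate left to right. First `authors x INNER JOIN bridge y` on auth_id: 2 row(s).
Then INNER JOIN `papers z` on grp_id: keep only rows whose y.grp_id appears in z.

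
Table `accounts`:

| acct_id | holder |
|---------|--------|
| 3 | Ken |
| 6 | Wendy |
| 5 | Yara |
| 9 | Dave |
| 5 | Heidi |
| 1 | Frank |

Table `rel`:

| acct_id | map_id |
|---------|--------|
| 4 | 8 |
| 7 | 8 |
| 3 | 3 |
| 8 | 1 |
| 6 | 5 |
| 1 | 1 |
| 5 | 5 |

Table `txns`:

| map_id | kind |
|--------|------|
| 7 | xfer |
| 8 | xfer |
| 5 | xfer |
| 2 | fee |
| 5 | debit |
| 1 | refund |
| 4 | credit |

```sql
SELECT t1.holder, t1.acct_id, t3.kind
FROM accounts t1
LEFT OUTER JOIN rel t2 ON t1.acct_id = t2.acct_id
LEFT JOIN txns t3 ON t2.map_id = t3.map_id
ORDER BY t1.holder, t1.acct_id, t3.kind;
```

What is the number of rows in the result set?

9

Step 1 — t1 LEFT JOIN t2 on acct_id → 6 row(s).
Then LEFT JOIN `txns t3` on map_id: each of those 6 rows is kept; rows whose t2.map_id has no match in t3 get NULL for t3's columns.
Result: 9 row(s).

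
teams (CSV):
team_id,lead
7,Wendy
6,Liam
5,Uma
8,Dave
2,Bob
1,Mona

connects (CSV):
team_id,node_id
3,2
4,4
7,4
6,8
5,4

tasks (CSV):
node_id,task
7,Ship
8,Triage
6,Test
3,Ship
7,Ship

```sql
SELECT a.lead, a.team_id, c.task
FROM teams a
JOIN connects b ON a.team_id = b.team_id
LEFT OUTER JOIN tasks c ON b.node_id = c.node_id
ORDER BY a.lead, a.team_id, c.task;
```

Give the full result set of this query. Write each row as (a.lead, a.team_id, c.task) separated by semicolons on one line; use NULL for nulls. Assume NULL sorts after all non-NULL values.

Step 1 — a INNER JOIN b on team_id → 3 row(s).
Then LEFT JOIN `tasks c` on node_id: each of those 3 rows is kept; rows whose b.node_id has no match in c get NULL for c's columns.

(Liam, 6, Triage); (Uma, 5, NULL); (Wendy, 7, NULL)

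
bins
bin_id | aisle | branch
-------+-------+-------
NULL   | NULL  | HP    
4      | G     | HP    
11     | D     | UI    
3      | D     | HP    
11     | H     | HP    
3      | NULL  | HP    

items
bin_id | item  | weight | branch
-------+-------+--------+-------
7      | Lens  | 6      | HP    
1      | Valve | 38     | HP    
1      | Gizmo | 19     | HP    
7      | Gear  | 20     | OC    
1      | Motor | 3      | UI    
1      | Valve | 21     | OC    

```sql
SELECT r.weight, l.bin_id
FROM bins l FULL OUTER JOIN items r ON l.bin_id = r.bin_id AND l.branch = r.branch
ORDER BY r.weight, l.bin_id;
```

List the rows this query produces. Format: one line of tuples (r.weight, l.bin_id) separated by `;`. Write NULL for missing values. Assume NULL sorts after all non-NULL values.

(3, NULL); (6, NULL); (19, NULL); (20, NULL); (21, NULL); (38, NULL); (NULL, 3); (NULL, 3); (NULL, 4); (NULL, 11); (NULL, 11); (NULL, NULL)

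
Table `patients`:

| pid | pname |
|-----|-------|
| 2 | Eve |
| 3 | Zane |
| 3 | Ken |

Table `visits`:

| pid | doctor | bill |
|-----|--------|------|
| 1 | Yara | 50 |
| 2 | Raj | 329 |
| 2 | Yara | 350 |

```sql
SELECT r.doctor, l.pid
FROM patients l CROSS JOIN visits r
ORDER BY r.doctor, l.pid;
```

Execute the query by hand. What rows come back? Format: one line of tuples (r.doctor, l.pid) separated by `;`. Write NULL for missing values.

CROSS JOIN pairs every row of `patients` with every row of `visits`: 3 × 3 = 9 rows.
After projecting and ordering:
r.doctor | l.pid
Raj | 2
Raj | 3
Raj | 3
Yara | 2
Yara | 2
Yara | 3
Yara | 3
Yara | 3
Yara | 3

(Raj, 2); (Raj, 3); (Raj, 3); (Yara, 2); (Yara, 2); (Yara, 3); (Yara, 3); (Yara, 3); (Yara, 3)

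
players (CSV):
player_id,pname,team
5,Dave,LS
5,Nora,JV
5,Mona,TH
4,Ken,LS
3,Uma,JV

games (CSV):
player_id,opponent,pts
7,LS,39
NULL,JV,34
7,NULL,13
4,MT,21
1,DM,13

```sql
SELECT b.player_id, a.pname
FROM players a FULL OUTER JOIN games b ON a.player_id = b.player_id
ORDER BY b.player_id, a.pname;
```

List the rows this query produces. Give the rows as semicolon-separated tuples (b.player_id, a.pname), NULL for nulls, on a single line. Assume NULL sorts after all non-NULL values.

(1, NULL); (4, Ken); (7, NULL); (7, NULL); (NULL, Dave); (NULL, Mona); (NULL, Nora); (NULL, Uma); (NULL, NULL)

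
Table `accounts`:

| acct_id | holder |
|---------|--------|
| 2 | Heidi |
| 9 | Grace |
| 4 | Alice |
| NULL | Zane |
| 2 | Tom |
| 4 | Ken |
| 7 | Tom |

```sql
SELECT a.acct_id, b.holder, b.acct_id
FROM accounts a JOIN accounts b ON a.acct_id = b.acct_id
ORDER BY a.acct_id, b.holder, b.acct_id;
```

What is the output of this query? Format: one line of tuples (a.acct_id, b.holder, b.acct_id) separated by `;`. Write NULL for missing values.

INNER JOIN keeps only pairs where the ON condition holds.
Matching on a.acct_id = b.acct_id. A NULL in a compared column never satisfies the condition.
- a (acct_id=2) pairs with 2 row(s) of b.
- a (acct_id=9) pairs with 1 row(s) of b.
- a (acct_id=4) pairs with 2 row(s) of b.
- a (acct_id=NULL) has no partner → excluded.
- a (acct_id=2) pairs with 2 row(s) of b.
- a (acct_id=4) pairs with 2 row(s) of b.
- a (acct_id=7) pairs with 1 row(s) of b.
After projecting and ordering:
a.acct_id | b.holder | b.acct_id
2 | Heidi | 2
2 | Heidi | 2
2 | Tom | 2
2 | Tom | 2
4 | Alice | 4
4 | Alice | 4
4 | Ken | 4
4 | Ken | 4
7 | Tom | 7
9 | Grace | 9

(2, Heidi, 2); (2, Heidi, 2); (2, Tom, 2); (2, Tom, 2); (4, Alice, 4); (4, Alice, 4); (4, Ken, 4); (4, Ken, 4); (7, Tom, 7); (9, Grace, 9)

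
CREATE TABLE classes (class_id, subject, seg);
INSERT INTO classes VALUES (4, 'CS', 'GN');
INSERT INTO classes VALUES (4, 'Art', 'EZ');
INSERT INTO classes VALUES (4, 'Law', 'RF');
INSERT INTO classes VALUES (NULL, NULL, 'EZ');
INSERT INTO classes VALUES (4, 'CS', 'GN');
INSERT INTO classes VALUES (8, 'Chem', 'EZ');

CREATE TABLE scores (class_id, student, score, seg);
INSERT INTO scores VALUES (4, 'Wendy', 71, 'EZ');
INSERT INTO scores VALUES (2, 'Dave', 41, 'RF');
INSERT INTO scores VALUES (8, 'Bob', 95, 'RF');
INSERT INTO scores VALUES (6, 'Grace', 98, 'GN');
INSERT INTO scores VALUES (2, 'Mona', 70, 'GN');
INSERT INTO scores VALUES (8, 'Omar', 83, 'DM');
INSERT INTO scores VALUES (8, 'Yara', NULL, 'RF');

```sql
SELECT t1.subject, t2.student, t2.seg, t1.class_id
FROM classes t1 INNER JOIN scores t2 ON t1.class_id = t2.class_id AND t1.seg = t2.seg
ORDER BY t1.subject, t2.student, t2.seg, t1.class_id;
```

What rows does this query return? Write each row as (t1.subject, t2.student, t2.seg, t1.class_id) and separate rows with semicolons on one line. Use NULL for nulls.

(Art, Wendy, EZ, 4)

INNER JOIN keeps only pairs where the ON condition holds.
Matching on t1.class_id = t2.class_id AND t1.seg = t2.seg. A NULL in a compared column never satisfies the condition.
- class_id=4, seg=GN: no matching t2 row, dropped.
- class_id=4, seg=EZ: 1 matching t2 row(s), so 1 row(s) emitted.
- class_id=4, seg=RF: no matching t2 row, dropped.
- class_id=NULL, seg=EZ: no matching t2 row, dropped.
- class_id=4, seg=GN: no matching t2 row, dropped.
- class_id=8, seg=EZ: no matching t2 row, dropped.
After projecting and ordering:
t1.subject | t2.student | t2.seg | t1.class_id
Art | Wendy | EZ | 4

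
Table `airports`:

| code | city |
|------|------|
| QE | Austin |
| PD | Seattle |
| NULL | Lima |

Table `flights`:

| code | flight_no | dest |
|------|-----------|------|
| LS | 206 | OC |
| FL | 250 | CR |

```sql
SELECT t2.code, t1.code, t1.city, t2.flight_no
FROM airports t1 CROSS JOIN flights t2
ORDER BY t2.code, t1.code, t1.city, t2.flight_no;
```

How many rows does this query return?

CROSS JOIN pairs every row of `airports` with every row of `flights`: 3 × 2 = 6 rows.

6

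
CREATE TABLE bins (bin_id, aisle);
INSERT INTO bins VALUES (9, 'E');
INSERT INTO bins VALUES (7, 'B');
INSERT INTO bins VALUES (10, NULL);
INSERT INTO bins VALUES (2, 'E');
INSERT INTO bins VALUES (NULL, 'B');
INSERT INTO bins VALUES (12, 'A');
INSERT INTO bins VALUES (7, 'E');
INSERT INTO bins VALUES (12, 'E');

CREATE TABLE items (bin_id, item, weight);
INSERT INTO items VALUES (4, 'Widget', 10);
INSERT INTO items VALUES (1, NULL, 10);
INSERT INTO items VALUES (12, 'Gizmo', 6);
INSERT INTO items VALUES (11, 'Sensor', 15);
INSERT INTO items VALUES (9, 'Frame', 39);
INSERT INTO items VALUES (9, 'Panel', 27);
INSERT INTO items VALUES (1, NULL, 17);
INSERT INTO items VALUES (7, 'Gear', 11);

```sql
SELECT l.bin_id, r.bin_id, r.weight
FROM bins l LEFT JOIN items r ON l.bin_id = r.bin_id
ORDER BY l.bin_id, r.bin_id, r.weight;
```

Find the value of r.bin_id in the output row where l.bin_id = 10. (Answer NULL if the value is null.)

LEFT JOIN keeps every row from `bins`; unmatched rows get NULL for `items`'s columns.
Matching on l.bin_id = r.bin_id. A NULL in a compared column never satisfies the condition.
Matched pairs: 6; unmatched l rows kept: 3.

NULL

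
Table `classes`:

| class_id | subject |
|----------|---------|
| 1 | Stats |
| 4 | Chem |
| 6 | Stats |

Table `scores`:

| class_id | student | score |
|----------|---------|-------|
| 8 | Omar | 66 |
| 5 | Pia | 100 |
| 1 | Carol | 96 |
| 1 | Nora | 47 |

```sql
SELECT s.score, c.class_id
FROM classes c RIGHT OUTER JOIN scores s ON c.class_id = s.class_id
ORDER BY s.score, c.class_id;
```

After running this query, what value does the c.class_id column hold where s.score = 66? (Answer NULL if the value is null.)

RIGHT JOIN keeps every row from `scores`; unmatched rows get NULL for `classes`'s columns.
Matching on c.class_id = s.class_id.
Matched pairs: 2; unmatched s rows kept: 2.

NULL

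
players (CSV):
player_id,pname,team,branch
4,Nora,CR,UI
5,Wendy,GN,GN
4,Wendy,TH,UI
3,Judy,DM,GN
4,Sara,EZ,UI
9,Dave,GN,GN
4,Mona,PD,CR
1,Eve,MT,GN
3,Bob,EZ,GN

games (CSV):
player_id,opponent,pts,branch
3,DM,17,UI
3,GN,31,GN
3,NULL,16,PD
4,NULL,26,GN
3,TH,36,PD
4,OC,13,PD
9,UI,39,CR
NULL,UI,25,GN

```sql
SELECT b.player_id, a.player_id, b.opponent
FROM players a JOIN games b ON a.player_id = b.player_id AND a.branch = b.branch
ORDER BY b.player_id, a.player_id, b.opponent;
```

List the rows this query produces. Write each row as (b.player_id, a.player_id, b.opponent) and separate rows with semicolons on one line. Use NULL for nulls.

(3, 3, GN); (3, 3, GN)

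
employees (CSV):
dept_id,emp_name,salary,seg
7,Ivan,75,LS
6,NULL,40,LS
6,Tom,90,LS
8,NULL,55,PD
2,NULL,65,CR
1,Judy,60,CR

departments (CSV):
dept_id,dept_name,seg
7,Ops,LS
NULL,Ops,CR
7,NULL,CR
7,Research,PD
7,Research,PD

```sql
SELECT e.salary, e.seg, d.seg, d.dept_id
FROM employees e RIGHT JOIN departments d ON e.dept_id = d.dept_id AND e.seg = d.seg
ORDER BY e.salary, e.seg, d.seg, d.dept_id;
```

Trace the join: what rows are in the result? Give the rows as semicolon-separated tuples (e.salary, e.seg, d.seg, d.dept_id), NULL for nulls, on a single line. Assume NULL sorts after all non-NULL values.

RIGHT JOIN keeps every row from `departments`; unmatched rows get NULL for `employees`'s columns.
Matching on e.dept_id = d.dept_id AND e.seg = d.seg. A NULL in a compared column never satisfies the condition.
Matched pairs: 1; unmatched d rows kept: 4.

(75, LS, LS, 7); (NULL, NULL, CR, 7); (NULL, NULL, CR, NULL); (NULL, NULL, PD, 7); (NULL, NULL, PD, 7)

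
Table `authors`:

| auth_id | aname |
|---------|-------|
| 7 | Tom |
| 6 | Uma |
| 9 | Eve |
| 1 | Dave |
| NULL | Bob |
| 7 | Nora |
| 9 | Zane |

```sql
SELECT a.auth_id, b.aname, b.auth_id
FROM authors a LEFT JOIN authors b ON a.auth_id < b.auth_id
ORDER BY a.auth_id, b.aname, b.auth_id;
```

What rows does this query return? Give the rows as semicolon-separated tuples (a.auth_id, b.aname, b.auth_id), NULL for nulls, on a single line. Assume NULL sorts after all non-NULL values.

(1, Eve, 9); (1, Nora, 7); (1, Tom, 7); (1, Uma, 6); (1, Zane, 9); (6, Eve, 9); (6, Nora, 7); (6, Tom, 7); (6, Zane, 9); (7, Eve, 9); (7, Eve, 9); (7, Zane, 9); (7, Zane, 9); (9, NULL, NULL); (9, NULL, NULL); (NULL, NULL, NULL)

LEFT JOIN keeps every row from `authors a`; unmatched rows get NULL for `authors b`'s columns.
Matching on a.auth_id < b.auth_id. A NULL in a compared column never satisfies the condition.
- a[0] auth_id=7 → 2 match(es) in b → 2 row(s).
- a[1] auth_id=6 → 4 match(es) in b → 4 row(s).
- a[2] auth_id=9 → no match; kept with NULLs on the b side.
- a[3] auth_id=1 → 5 match(es) in b → 5 row(s).
- a[4] auth_id=NULL → no match; kept with NULLs on the b side.
- a[5] auth_id=7 → 2 match(es) in b → 2 row(s).
- a[6] auth_id=9 → no match; kept with NULLs on the b side.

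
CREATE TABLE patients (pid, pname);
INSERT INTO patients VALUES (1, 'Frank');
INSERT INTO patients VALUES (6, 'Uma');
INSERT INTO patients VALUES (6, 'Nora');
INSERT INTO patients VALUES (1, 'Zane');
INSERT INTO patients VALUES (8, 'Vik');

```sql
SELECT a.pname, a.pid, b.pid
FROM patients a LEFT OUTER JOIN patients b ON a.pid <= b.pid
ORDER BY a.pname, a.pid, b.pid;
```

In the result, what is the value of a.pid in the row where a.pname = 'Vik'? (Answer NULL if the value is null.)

8

LEFT JOIN keeps every row from `patients a`; unmatched rows get NULL for `patients b`'s columns.
Matching on a.pid <= b.pid.
- a row (pid=1): matches 5 b row(s) → 5 output row(s).
- a row (pid=6): matches 3 b row(s) → 3 output row(s).
- a row (pid=6): matches 3 b row(s) → 3 output row(s).
- a row (pid=1): matches 5 b row(s) → 5 output row(s).
- a row (pid=8): matches 1 b row(s) → 1 output row(s).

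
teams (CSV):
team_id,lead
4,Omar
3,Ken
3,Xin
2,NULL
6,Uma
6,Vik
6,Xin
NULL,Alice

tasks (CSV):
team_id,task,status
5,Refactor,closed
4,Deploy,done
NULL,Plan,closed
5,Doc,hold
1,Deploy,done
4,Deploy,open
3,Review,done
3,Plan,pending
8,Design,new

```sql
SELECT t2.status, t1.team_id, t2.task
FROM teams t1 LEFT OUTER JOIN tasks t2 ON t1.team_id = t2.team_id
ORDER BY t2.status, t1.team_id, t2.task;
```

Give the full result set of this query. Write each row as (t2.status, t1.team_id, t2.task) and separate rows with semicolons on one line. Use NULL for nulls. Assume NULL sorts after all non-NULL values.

(done, 3, Review); (done, 3, Review); (done, 4, Deploy); (open, 4, Deploy); (pending, 3, Plan); (pending, 3, Plan); (NULL, 2, NULL); (NULL, 6, NULL); (NULL, 6, NULL); (NULL, 6, NULL); (NULL, NULL, NULL)

LEFT JOIN keeps every row from `teams`; unmatched rows get NULL for `tasks`'s columns.
Matching on t1.team_id = t2.team_id. A NULL in a compared column never satisfies the condition.
- t1 (team_id=4) pairs with 2 row(s) of t2.
- t1 (team_id=3) pairs with 2 row(s) of t2.
- t1 (team_id=3) pairs with 2 row(s) of t2.
- t1 (team_id=2) has no partner → padded with NULL.
- t1 (team_id=6) has no partner → padded with NULL.
- t1 (team_id=6) has no partner → padded with NULL.
- t1 (team_id=6) has no partner → padded with NULL.
- t1 (team_id=NULL) has no partner → padded with NULL.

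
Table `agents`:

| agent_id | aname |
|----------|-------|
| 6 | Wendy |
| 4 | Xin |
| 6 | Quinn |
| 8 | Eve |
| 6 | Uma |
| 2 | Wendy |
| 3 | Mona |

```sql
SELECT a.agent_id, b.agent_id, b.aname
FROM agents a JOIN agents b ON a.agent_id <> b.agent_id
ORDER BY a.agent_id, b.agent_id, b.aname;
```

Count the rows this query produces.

36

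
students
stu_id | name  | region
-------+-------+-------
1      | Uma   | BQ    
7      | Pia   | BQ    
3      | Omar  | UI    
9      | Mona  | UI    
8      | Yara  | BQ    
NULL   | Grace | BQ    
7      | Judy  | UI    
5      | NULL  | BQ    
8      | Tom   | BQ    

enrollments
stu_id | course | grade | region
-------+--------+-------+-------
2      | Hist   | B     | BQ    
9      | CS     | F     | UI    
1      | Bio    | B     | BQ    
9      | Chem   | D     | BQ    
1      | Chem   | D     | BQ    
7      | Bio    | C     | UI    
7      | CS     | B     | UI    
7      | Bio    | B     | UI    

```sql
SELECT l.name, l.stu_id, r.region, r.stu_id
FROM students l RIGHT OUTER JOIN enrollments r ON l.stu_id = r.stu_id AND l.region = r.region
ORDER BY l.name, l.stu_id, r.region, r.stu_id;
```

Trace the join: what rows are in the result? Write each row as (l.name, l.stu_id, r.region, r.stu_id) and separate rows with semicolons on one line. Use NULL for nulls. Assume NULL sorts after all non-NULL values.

(Judy, 7, UI, 7); (Judy, 7, UI, 7); (Judy, 7, UI, 7); (Mona, 9, UI, 9); (Uma, 1, BQ, 1); (Uma, 1, BQ, 1); (NULL, NULL, BQ, 2); (NULL, NULL, BQ, 9)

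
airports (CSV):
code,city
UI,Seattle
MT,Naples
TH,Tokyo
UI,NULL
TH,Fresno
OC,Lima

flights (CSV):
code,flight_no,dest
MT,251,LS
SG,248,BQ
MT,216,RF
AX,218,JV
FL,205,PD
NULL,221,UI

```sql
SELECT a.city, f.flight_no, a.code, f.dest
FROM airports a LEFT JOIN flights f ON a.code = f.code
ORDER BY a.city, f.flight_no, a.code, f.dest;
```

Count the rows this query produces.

7

LEFT JOIN keeps every row from `airports`; unmatched rows get NULL for `flights`'s columns.
Matching on a.code = f.code. A NULL in a compared column never satisfies the condition.
- a row (code=UI): no match → kept, f columns NULL.
- a row (code=MT): matches 2 f row(s) → 2 output row(s).
- a row (code=TH): no match → kept, f columns NULL.
- a row (code=UI): no match → kept, f columns NULL.
- a row (code=TH): no match → kept, f columns NULL.
- a row (code=OC): no match → kept, f columns NULL.
Total: 2 matched + 5 padded = 7 rows.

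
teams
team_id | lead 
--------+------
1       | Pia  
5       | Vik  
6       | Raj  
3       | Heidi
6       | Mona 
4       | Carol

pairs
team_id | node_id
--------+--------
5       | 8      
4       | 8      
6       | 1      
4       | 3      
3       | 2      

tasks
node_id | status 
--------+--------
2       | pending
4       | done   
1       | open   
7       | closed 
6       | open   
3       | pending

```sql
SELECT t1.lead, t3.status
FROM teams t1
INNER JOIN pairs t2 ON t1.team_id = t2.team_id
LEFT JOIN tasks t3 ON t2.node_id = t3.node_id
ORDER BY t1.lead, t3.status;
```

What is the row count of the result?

6

Joins associate left-to-right: teams INNER JOIN pairs on team_id gives 6 intermediate row(s).
Then LEFT JOIN `tasks t3` on node_id: each of those 6 rows is kept; rows whose t2.node_id has no match in t3 get NULL for t3's columns.
Result: 6 row(s).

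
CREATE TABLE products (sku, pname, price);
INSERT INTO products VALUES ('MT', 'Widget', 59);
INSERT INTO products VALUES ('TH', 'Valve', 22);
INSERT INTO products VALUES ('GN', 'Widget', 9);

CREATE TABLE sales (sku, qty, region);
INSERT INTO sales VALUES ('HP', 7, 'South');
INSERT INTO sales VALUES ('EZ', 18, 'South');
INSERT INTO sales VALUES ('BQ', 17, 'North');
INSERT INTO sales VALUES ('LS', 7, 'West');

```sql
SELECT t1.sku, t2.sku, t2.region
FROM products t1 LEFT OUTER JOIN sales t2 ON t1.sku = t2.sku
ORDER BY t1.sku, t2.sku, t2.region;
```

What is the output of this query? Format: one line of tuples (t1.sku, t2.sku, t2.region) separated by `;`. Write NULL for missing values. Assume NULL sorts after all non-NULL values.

LEFT JOIN keeps every row from `products`; unmatched rows get NULL for `sales`'s columns.
Matching on t1.sku = t2.sku.
- sku=MT: no t2 row matches, row kept with t2 columns NULL.
- sku=TH: no t2 row matches, row kept with t2 columns NULL.
- sku=GN: no t2 row matches, row kept with t2 columns NULL.
After projecting and ordering:
t1.sku | t2.sku | t2.region
GN | NULL | NULL
MT | NULL | NULL
TH | NULL | NULL

(GN, NULL, NULL); (MT, NULL, NULL); (TH, NULL, NULL)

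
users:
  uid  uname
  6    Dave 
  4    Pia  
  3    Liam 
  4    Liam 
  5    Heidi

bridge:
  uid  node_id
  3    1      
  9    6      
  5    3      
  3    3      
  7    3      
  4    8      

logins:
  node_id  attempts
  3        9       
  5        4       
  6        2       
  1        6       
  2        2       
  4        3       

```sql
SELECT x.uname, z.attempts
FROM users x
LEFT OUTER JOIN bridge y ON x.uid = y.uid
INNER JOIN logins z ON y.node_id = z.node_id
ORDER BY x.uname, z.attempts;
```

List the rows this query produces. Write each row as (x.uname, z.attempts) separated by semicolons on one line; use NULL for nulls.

(Heidi, 9); (Liam, 6); (Liam, 9)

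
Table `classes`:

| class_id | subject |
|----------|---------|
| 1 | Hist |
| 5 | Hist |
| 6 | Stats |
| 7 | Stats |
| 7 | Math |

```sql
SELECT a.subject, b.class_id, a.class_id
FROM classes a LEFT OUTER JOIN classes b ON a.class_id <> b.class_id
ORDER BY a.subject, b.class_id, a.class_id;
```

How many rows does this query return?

LEFT JOIN keeps every row from `classes a`; unmatched rows get NULL for `classes b`'s columns.
Matching on a.class_id <> b.class_id.
- a[0] class_id=1 → 4 match(es) in b → 4 row(s).
- a[1] class_id=5 → 4 match(es) in b → 4 row(s).
- a[2] class_id=6 → 4 match(es) in b → 4 row(s).
- a[3] class_id=7 → 3 match(es) in b → 3 row(s).
- a[4] class_id=7 → 3 match(es) in b → 3 row(s).
Total: 18 rows.

18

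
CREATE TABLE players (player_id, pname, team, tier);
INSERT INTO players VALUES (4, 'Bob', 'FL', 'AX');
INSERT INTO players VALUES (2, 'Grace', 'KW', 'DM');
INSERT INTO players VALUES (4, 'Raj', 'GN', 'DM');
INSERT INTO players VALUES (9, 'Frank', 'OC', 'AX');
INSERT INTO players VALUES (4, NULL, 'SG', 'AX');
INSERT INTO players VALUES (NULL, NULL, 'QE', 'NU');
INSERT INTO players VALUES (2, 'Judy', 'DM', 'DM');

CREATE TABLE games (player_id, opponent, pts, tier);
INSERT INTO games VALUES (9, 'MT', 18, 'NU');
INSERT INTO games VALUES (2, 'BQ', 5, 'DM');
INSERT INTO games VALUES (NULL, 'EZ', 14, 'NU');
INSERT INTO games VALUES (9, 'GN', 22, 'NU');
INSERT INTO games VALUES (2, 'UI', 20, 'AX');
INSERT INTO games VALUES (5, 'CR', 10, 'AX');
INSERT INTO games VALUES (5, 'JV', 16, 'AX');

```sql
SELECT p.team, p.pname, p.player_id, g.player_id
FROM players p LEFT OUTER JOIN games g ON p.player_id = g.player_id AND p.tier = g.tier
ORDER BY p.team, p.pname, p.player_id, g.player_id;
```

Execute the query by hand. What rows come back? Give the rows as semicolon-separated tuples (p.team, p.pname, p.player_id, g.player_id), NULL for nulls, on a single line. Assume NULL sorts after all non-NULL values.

(DM, Judy, 2, 2); (FL, Bob, 4, NULL); (GN, Raj, 4, NULL); (KW, Grace, 2, 2); (OC, Frank, 9, NULL); (QE, NULL, NULL, NULL); (SG, NULL, 4, NULL)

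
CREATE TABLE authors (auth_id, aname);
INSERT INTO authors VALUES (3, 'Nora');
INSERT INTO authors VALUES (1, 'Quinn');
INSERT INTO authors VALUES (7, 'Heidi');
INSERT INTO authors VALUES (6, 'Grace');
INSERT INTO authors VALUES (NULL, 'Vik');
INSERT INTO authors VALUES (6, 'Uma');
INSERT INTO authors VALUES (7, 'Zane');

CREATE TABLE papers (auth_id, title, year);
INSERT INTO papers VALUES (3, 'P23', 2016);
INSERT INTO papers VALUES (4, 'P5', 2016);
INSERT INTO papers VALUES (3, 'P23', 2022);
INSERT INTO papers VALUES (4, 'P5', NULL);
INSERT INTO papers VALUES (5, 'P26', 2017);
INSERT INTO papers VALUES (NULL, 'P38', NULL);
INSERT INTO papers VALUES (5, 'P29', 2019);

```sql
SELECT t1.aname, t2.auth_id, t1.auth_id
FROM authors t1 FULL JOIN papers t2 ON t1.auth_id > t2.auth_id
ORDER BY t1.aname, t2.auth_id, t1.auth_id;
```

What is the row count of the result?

28

FULL OUTER JOIN keeps every row from both sides; unmatched rows get NULL for the other side's columns.
Matching on t1.auth_id > t2.auth_id. A NULL in a compared column never satisfies the condition.
- t1 row (auth_id=3): no match → kept, t2 columns NULL.
- t1 row (auth_id=1): no match → kept, t2 columns NULL.
- t1 row (auth_id=7): matches 6 t2 row(s) → 6 output row(s).
- t1 row (auth_id=6): matches 6 t2 row(s) → 6 output row(s).
- t1 row (auth_id=NULL): no match → kept, t2 columns NULL.
- t1 row (auth_id=6): matches 6 t2 row(s) → 6 output row(s).
- t1 row (auth_id=7): matches 6 t2 row(s) → 6 output row(s).
- 1 t2 row(s) had no t1 match → kept, t1 columns NULL.
Total: 24 matched + 4 padded = 28 rows.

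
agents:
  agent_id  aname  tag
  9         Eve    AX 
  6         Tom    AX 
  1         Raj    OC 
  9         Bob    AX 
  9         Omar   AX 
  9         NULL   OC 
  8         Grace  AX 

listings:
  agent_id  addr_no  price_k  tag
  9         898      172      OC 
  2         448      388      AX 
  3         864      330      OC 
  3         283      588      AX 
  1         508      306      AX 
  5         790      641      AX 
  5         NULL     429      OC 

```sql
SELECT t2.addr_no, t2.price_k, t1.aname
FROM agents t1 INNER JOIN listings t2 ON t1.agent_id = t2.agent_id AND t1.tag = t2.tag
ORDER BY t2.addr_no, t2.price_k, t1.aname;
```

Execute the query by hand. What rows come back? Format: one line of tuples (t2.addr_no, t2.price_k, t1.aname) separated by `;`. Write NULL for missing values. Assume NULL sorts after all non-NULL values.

INNER JOIN keeps only pairs where the ON condition holds.
Matching on t1.agent_id = t2.agent_id AND t1.tag = t2.tag.
- t1 (agent_id=9, tag=AX) has no partner → excluded.
- t1 (agent_id=6, tag=AX) has no partner → excluded.
- t1 (agent_id=1, tag=OC) has no partner → excluded.
- t1 (agent_id=9, tag=AX) has no partner → excluded.
- t1 (agent_id=9, tag=AX) has no partner → excluded.
- t1 (agent_id=9, tag=OC) pairs with 1 row(s) of t2.
- t1 (agent_id=8, tag=AX) has no partner → excluded.
After projecting and ordering:
t2.addr_no | t2.price_k | t1.aname
898 | 172 | NULL

(898, 172, NULL)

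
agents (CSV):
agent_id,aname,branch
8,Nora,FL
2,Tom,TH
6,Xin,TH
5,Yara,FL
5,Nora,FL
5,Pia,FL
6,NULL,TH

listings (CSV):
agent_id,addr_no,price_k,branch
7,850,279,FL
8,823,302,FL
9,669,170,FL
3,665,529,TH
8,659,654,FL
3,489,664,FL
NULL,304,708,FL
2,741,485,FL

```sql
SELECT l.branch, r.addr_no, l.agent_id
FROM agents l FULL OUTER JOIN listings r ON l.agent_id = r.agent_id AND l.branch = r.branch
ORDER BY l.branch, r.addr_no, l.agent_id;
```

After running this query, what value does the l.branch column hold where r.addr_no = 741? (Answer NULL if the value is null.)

NULL

FULL OUTER JOIN keeps every row from both sides; unmatched rows get NULL for the other side's columns.
Matching on l.agent_id = r.agent_id AND l.branch = r.branch. A NULL in a compared column never satisfies the condition.
- l (agent_id=8, branch=FL) pairs with 2 row(s) of r.
- l (agent_id=2, branch=TH) has no partner → padded with NULL.
- l (agent_id=6, branch=TH) has no partner → padded with NULL.
- l (agent_id=5, branch=FL) has no partner → padded with NULL.
- l (agent_id=5, branch=FL) has no partner → padded with NULL.
- l (agent_id=5, branch=FL) has no partner → padded with NULL.
- l (agent_id=6, branch=TH) has no partner → padded with NULL.
- 6 r row(s) had no l match → kept, l columns NULL.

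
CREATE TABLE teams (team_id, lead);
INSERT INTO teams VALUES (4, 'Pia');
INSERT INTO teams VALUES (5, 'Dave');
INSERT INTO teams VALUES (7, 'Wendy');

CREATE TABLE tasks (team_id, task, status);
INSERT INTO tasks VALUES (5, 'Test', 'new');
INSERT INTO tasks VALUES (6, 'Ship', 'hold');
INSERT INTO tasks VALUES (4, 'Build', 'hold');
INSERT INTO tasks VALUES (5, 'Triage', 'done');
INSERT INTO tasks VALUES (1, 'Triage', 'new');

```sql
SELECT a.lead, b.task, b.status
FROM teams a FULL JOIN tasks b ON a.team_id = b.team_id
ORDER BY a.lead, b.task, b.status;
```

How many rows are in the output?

6

FULL OUTER JOIN keeps every row from both sides; unmatched rows get NULL for the other side's columns.
Matching on a.team_id = b.team_id.
- a (team_id=4) pairs with 1 row(s) of b.
- a (team_id=5) pairs with 2 row(s) of b.
- a (team_id=7) has no partner → padded with NULL.
- 2 row(s) from b found no a partner → padded with NULL.
Total: 3 matched + 3 padded = 6 rows.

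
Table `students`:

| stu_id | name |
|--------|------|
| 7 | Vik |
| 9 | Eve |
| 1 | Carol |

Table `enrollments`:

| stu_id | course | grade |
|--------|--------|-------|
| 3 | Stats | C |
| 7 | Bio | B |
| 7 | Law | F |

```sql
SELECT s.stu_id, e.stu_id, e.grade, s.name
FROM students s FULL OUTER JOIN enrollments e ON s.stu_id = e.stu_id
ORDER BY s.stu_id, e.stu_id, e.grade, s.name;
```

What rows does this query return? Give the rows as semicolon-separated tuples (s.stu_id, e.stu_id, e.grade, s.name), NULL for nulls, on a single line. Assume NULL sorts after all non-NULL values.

(1, NULL, NULL, Carol); (7, 7, B, Vik); (7, 7, F, Vik); (9, NULL, NULL, Eve); (NULL, 3, C, NULL)

FULL OUTER JOIN keeps every row from both sides; unmatched rows get NULL for the other side's columns.
Matching on s.stu_id = e.stu_id.
- s row (stu_id=7): matches 2 e row(s) → 2 output row(s).
- s row (stu_id=9): no match → kept, e columns NULL.
- s row (stu_id=1): no match → kept, e columns NULL.
- 1 row(s) from e found no s partner → padded with NULL.
After projecting and ordering:
s.stu_id | e.stu_id | e.grade | s.name
1 | NULL | NULL | Carol
7 | 7 | B | Vik
7 | 7 | F | Vik
9 | NULL | NULL | Eve
NULL | 3 | C | NULL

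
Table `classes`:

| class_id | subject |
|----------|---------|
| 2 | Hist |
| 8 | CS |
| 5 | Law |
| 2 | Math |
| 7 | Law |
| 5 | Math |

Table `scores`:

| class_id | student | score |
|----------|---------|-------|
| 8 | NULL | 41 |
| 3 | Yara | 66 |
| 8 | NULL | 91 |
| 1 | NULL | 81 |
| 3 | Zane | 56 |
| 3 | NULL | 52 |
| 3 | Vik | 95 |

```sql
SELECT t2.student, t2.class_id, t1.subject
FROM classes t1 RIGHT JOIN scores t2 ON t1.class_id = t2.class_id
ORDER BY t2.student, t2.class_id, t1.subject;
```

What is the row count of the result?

7

RIGHT JOIN keeps every row from `scores`; unmatched rows get NULL for `classes`'s columns.
Matching on t1.class_id = t2.class_id.
Matched pairs: 2; unmatched t2 rows kept: 5.
Total: 2 matched + 5 padded = 7 rows.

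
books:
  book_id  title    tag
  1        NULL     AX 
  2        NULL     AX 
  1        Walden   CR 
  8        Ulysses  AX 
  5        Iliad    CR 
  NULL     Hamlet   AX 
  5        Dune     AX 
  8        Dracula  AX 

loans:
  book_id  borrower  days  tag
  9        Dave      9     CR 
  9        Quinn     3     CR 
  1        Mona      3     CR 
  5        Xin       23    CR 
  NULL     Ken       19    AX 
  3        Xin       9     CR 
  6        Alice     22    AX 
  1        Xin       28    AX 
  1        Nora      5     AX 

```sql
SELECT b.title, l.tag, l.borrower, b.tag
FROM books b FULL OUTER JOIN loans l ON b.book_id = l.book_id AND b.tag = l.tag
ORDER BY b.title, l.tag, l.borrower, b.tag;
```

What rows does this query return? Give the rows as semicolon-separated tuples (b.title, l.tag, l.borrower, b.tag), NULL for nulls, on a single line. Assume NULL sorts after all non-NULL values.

(Dracula, NULL, NULL, AX); (Dune, NULL, NULL, AX); (Hamlet, NULL, NULL, AX); (Iliad, CR, Xin, CR); (Ulysses, NULL, NULL, AX); (Walden, CR, Mona, CR); (NULL, AX, Alice, NULL); (NULL, AX, Ken, NULL); (NULL, AX, Nora, AX); (NULL, AX, Xin, AX); (NULL, CR, Dave, NULL); (NULL, CR, Quinn, NULL); (NULL, CR, Xin, NULL); (NULL, NULL, NULL, AX)

FULL OUTER JOIN keeps every row from both sides; unmatched rows get NULL for the other side's columns.
Matching on b.book_id = l.book_id AND b.tag = l.tag. A NULL in a compared column never satisfies the condition.
- b[0] book_id=1, tag=AX → 2 match(es) in l → 2 row(s).
- b[1] book_id=2, tag=AX → no match; kept with NULLs on the l side.
- b[2] book_id=1, tag=CR → 1 match(es) in l → 1 row(s).
- b[3] book_id=8, tag=AX → no match; kept with NULLs on the l side.
- b[4] book_id=5, tag=CR → 1 match(es) in l → 1 row(s).
- b[5] book_id=NULL, tag=AX → no match; kept with NULLs on the l side.
- b[6] book_id=5, tag=AX → no match; kept with NULLs on the l side.
- b[7] book_id=8, tag=AX → no match; kept with NULLs on the l side.
- 5 l row(s) had no b match → kept, b columns NULL.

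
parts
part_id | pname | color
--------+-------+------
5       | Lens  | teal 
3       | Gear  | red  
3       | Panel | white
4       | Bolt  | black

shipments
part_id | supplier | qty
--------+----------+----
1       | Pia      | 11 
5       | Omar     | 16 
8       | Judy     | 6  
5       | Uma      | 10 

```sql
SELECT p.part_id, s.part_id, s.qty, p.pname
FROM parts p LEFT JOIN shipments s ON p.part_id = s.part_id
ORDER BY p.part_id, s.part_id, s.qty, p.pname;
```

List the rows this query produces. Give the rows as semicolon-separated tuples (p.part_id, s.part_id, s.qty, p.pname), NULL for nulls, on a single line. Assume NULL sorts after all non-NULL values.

(3, NULL, NULL, Gear); (3, NULL, NULL, Panel); (4, NULL, NULL, Bolt); (5, 5, 10, Lens); (5, 5, 16, Lens)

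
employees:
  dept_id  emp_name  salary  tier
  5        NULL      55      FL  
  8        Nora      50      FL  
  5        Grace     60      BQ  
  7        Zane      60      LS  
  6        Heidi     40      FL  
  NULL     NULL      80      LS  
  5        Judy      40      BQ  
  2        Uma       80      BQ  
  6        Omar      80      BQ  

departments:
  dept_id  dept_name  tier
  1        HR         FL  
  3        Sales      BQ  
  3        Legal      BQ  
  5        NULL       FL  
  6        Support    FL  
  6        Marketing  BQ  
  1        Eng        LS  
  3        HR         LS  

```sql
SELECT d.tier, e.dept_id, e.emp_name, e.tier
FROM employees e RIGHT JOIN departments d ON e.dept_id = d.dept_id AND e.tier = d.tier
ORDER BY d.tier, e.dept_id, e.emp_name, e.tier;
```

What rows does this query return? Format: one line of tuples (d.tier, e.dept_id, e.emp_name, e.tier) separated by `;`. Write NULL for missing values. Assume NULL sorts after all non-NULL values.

RIGHT JOIN keeps every row from `departments`; unmatched rows get NULL for `employees`'s columns.
Matching on e.dept_id = d.dept_id AND e.tier = d.tier. A NULL in a compared column never satisfies the condition.
- e (dept_id=5, tier=FL) pairs with 1 row(s) of d.
- e (dept_id=8, tier=FL) has no partner in d.
- e (dept_id=5, tier=BQ) has no partner in d.
- e (dept_id=7, tier=LS) has no partner in d.
- e (dept_id=6, tier=FL) pairs with 1 row(s) of d.
- e (dept_id=NULL, tier=LS) has no partner in d.
- e (dept_id=5, tier=BQ) has no partner in d.
- e (dept_id=2, tier=BQ) has no partner in d.
- e (dept_id=6, tier=BQ) pairs with 1 row(s) of d.
- 5 row(s) from d found no e partner → padded with NULL.
After projecting and ordering:
d.tier | e.dept_id | e.emp_name | e.tier
BQ | 6 | Omar | BQ
BQ | NULL | NULL | NULL
BQ | NULL | NULL | NULL
FL | 5 | NULL | FL
FL | 6 | Heidi | FL
FL | NULL | NULL | NULL
LS | NULL | NULL | NULL
LS | NULL | NULL | NULL

(BQ, 6, Omar, BQ); (BQ, NULL, NULL, NULL); (BQ, NULL, NULL, NULL); (FL, 5, NULL, FL); (FL, 6, Heidi, FL); (FL, NULL, NULL, NULL); (LS, NULL, NULL, NULL); (LS, NULL, NULL, NULL)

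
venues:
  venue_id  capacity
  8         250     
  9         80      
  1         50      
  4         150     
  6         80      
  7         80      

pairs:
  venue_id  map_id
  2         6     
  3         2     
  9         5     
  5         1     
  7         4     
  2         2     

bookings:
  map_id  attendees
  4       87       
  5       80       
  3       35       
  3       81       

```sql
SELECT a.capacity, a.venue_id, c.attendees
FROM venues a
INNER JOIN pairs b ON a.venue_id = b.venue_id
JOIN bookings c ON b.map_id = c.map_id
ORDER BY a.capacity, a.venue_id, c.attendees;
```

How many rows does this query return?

Evaluate left to right. First `venues a INNER JOIN pairs b` on venue_id: 2 row(s).
Then INNER JOIN `bookings c` on map_id: keep only rows whose b.map_id appears in c.
Result: 2 row(s).

2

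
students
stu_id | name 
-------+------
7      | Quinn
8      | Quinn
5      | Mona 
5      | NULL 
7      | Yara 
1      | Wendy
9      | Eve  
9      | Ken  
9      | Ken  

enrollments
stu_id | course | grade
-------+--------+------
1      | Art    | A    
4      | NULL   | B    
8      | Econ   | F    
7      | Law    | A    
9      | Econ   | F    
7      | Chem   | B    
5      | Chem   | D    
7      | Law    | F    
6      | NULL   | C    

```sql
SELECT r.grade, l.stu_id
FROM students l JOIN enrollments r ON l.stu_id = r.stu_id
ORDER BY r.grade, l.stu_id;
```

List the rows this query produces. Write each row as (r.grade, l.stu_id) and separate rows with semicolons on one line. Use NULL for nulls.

INNER JOIN keeps only pairs where the ON condition holds.
Matching on l.stu_id = r.stu_id.
Matched pairs: 13.

(A, 1); (A, 7); (A, 7); (B, 7); (B, 7); (D, 5); (D, 5); (F, 7); (F, 7); (F, 8); (F, 9); (F, 9); (F, 9)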